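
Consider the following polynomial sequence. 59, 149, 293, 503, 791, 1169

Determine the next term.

1649

First differences: 90, 144, 210, 288, 378
Second differences: 54, 66, 78, 90
Third differences: 12, 12, 12
The third differences are constant (12).
90 + 12 = 102;  378 + 102 = 480;  1169 + 480 = 1649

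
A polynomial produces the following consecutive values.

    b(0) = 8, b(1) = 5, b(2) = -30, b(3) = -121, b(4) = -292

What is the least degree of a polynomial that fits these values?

3

Δ: -3, -35, -91, -171
Δ²: -32, -56, -80
Δ³: -24, -24
The third differences are constant, so the polynomial has degree 3.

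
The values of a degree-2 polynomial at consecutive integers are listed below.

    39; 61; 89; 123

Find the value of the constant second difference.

6

D1: 22, 28, 34
D2: 6, 6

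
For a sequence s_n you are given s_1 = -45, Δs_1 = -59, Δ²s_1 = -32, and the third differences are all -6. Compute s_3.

Build the table forward from the leading diagonal:
Δ³: -6, -6, -6
Δ²: -32, -38, -44
Δ: -59, -91, -129
s: -45, -104, -195

-195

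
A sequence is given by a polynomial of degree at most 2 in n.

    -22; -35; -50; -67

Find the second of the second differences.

-2

Δ: -13, -15, -17
Δ²: -2, -2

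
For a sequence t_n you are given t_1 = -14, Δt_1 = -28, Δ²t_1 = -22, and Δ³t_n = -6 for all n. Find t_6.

Build the table forward from the leading diagonal:
D3: -6  -6  -6  -6  -6  -6
D2: -22  -28  -34  -40  -46  -52
D1: -28  -50  -78  -112  -152  -198
t: -14  -42  -92  -170  -282  -434

-434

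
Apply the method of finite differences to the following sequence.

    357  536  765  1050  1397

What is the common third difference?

6

Δ: 179, 229, 285, 347
Δ²: 50, 56, 62
Δ³: 6, 6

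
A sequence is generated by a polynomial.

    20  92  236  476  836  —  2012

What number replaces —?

1340

Using the first 5 terms:
72  144  240  360
72  96  120
24  24
Constant third difference = 24.
Extend forward: 120 + 24 = 144;  360 + 144 = 504;  836 + 504 = 1340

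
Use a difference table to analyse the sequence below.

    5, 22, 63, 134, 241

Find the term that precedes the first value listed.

6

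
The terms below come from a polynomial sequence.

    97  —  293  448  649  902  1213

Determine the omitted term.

Using the last 5 terms:
Δ: 155  201  253  311
Δ²: 46  52  58
Δ³: 6  6
Constant third difference = 6.
Extend backward: 46 − 6 = 40;  155 − 40 = 115;  293 − 115 = 178

178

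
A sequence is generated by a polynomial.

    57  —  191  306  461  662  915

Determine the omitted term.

Using the last 5 terms:
115, 155, 201, 253
40, 46, 52
6, 6
Constant third difference = 6.
Extend backward: 40 − 6 = 34;  115 − 34 = 81;  191 − 81 = 110

110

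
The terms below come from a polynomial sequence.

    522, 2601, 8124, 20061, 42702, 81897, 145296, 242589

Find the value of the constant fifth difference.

240

D1: 2079, 5523, 11937, 22641, 39195, 63399, 97293
D2: 3444, 6414, 10704, 16554, 24204, 33894
D3: 2970, 4290, 5850, 7650, 9690
D4: 1320, 1560, 1800, 2040
D5: 240, 240, 240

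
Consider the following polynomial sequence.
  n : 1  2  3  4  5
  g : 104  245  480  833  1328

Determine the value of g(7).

D1: 141, 235, 353, 495
D2: 94, 118, 142
D3: 24, 24
The third differences are constant (24).
142 + 24 = 166;  495 + 166 = 661;  1328 + 661 = 1989
166 + 24 = 190;  661 + 190 = 851;  1989 + 851 = 2840

2840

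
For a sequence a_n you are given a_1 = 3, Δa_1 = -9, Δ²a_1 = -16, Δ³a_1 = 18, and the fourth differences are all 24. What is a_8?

1074

Build the table forward from the leading diagonal:
Δ⁴: 24  24  24  24  24  24  24  24
Δ³: 18  42  66  90  114  138  162  186
Δ²: -16  2  44  110  200  314  452  614
Δ: -9  -25  -23  21  131  331  645  1097
a: 3  -6  -31  -54  -33  98  429  1074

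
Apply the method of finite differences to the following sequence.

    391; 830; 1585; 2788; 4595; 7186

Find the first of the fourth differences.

24

D1: 439, 755, 1203, 1807, 2591
D2: 316, 448, 604, 784
D3: 132, 156, 180
D4: 24, 24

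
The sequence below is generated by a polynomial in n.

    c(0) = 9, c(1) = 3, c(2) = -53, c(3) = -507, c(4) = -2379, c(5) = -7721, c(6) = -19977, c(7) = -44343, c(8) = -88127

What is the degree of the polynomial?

-6, -56, -454, -1872, -5342, -12256, -24366, -43784
-50, -398, -1418, -3470, -6914, -12110, -19418
-348, -1020, -2052, -3444, -5196, -7308
-672, -1032, -1392, -1752, -2112
-360, -360, -360, -360
The fifth differences are constant, so the polynomial has degree 5.

5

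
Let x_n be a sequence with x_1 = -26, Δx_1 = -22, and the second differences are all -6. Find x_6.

Build the table forward from the leading diagonal:
Second differences: -6  -6  -6  -6  -6  -6
First differences: -22  -28  -34  -40  -46  -52
x: -26  -48  -76  -110  -150  -196

-196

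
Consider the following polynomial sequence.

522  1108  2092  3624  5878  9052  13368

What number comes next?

First differences: 586, 984, 1532, 2254, 3174, 4316
Second differences: 398, 548, 722, 920, 1142
Third differences: 150, 174, 198, 222
Fourth differences: 24, 24, 24
Fourth differences constant at 24.
222 + 24 = 246;  1142 + 246 = 1388;  4316 + 1388 = 5704;  13368 + 5704 = 19072

19072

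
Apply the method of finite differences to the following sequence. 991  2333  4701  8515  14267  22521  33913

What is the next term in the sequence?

49151

1342  2368  3814  5752  8254  11392
1026  1446  1938  2502  3138
420  492  564  636
72  72  72
The fourth differences are constant (72).
636 + 72 = 708;  3138 + 708 = 3846;  11392 + 3846 = 15238;  33913 + 15238 = 49151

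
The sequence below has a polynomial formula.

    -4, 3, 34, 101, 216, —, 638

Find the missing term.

Using the first 5 terms:
First differences: 7  31  67  115
Second differences: 24  36  48
Third differences: 12  12
Constant third difference = 12.
Extend forward: 48 + 12 = 60;  115 + 60 = 175;  216 + 175 = 391

391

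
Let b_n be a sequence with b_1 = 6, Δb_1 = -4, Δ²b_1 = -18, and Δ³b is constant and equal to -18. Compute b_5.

-190

Build the table forward from the leading diagonal:
D3: -18  -18  -18  -18  -18
D2: -18  -36  -54  -72  -90
D1: -4  -22  -58  -112  -184
b: 6  2  -20  -78  -190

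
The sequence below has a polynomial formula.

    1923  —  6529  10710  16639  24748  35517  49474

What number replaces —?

3712

Using the last 6 terms:
First differences: 4181, 5929, 8109, 10769, 13957
Second differences: 1748, 2180, 2660, 3188
Third differences: 432, 480, 528
Fourth differences: 48, 48
Constant fourth difference = 48.
Extend backward: 432 − 48 = 384;  1748 − 384 = 1364;  4181 − 1364 = 2817;  6529 − 2817 = 3712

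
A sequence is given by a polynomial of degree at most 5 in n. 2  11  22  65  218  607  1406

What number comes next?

9  11  43  153  389  799
2  32  110  236  410
30  78  126  174
48  48  48
The fourth differences are constant (48).
174 + 48 = 222;  410 + 222 = 632;  799 + 632 = 1431;  1406 + 1431 = 2837

2837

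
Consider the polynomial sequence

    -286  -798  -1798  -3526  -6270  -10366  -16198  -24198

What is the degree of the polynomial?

4

D1: -512, -1000, -1728, -2744, -4096, -5832, -8000
D2: -488, -728, -1016, -1352, -1736, -2168
D3: -240, -288, -336, -384, -432
D4: -48, -48, -48, -48
The fourth differences are constant, so the polynomial has degree 4.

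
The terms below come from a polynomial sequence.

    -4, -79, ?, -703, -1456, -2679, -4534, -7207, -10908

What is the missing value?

-282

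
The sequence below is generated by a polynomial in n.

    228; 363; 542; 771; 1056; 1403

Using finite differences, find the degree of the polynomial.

3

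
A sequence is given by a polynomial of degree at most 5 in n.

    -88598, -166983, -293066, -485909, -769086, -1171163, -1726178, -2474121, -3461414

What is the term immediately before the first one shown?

-42881

D1: -78385  -126083  -192843  -283177  -402077  -555015  -747943  -987293
D2: -47698  -66760  -90334  -118900  -152938  -192928  -239350
D3: -19062  -23574  -28566  -34038  -39990  -46422
D4: -4512  -4992  -5472  -5952  -6432
D5: -480  -480  -480  -480
The fifth differences are constant at -480.
Work back: -4512 + 480 = -4032;  -19062 + 4032 = -15030;  -47698 + 15030 = -32668;  -78385 + 32668 = -45717;  -88598 + 45717 = -42881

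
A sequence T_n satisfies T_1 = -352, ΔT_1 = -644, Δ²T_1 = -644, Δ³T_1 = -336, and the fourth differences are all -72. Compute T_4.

Build the table forward from the leading diagonal:
D4: -72, -72, -72, -72
D3: -336, -408, -480, -552
D2: -644, -980, -1388, -1868
D1: -644, -1288, -2268, -3656
T: -352, -996, -2284, -4552

-4552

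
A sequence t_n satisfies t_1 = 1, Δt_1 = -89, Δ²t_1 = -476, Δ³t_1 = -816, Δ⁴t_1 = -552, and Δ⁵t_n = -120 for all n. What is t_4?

-2510

Build the table forward from the leading diagonal:
D5: -120, -120, -120, -120
D4: -552, -672, -792, -912
D3: -816, -1368, -2040, -2832
D2: -476, -1292, -2660, -4700
D1: -89, -565, -1857, -4517
t: 1, -88, -653, -2510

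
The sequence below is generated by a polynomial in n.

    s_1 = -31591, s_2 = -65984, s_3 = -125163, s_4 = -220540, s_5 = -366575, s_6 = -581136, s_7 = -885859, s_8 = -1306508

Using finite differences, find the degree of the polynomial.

D1: -34393, -59179, -95377, -146035, -214561, -304723, -420649
D2: -24786, -36198, -50658, -68526, -90162, -115926
D3: -11412, -14460, -17868, -21636, -25764
D4: -3048, -3408, -3768, -4128
D5: -360, -360, -360
The fifth differences are constant, so the polynomial has degree 5.

5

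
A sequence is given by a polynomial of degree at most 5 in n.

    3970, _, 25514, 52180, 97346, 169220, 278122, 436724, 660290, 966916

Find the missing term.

11012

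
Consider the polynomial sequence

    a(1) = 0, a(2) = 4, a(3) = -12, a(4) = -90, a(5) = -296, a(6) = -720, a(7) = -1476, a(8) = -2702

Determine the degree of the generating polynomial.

4

First differences: 4, -16, -78, -206, -424, -756, -1226
Second differences: -20, -62, -128, -218, -332, -470
Third differences: -42, -66, -90, -114, -138
Fourth differences: -24, -24, -24, -24
The fourth differences are constant, so the polynomial has degree 4.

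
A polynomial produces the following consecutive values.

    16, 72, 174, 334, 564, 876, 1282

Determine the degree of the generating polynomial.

First differences: 56, 102, 160, 230, 312, 406
Second differences: 46, 58, 70, 82, 94
Third differences: 12, 12, 12, 12
The third differences are constant, so the polynomial has degree 3.

3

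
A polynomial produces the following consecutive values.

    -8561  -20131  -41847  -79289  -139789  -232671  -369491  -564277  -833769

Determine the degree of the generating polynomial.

Δ: -11570, -21716, -37442, -60500, -92882, -136820, -194786, -269492
Δ²: -10146, -15726, -23058, -32382, -43938, -57966, -74706
Δ³: -5580, -7332, -9324, -11556, -14028, -16740
Δ⁴: -1752, -1992, -2232, -2472, -2712
Δ⁵: -240, -240, -240, -240
The fifth differences are constant, so the polynomial has degree 5.

5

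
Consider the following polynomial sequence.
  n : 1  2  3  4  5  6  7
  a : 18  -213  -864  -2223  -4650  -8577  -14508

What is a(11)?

-70872

D1: -231, -651, -1359, -2427, -3927, -5931
D2: -420, -708, -1068, -1500, -2004
D3: -288, -360, -432, -504
D4: -72, -72, -72
Constant fourth difference = -72, so extend:
-504 − 72 = -576;  -2004 − 576 = -2580;  -5931 − 2580 = -8511;  -14508 − 8511 = -23019
-576 − 72 = -648;  -2580 − 648 = -3228;  -8511 − 3228 = -11739;  -23019 − 11739 = -34758
-648 − 72 = -720;  -3228 − 720 = -3948;  -11739 − 3948 = -15687;  -34758 − 15687 = -50445
-720 − 72 = -792;  -3948 − 792 = -4740;  -15687 − 4740 = -20427;  -50445 − 20427 = -70872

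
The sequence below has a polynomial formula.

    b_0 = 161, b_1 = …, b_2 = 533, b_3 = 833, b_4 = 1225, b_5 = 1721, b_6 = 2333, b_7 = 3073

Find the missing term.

Using the last 6 terms:
D1: 300, 392, 496, 612, 740
D2: 92, 104, 116, 128
D3: 12, 12, 12
Constant third difference = 12.
Extend backward: 92 − 12 = 80;  300 − 80 = 220;  533 − 220 = 313

313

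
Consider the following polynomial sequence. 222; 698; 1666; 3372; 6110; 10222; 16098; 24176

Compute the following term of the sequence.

476, 968, 1706, 2738, 4112, 5876, 8078
492, 738, 1032, 1374, 1764, 2202
246, 294, 342, 390, 438
48, 48, 48, 48
Fourth differences constant at 48.
438 + 48 = 486;  2202 + 486 = 2688;  8078 + 2688 = 10766;  24176 + 10766 = 34942

34942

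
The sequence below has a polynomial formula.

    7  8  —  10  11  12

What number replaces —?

Using the last 3 terms:
D1: 1  1
Constant first difference = 1.
Extend backward: 10 − 1 = 9

9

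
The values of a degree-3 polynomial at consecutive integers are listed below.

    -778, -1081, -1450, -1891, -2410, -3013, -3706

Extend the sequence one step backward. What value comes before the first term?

-535

D1: -303, -369, -441, -519, -603, -693
D2: -66, -72, -78, -84, -90
D3: -6, -6, -6, -6
The third differences are constant at -6.
Work back: -66 + 6 = -60;  -303 + 60 = -243;  -778 + 243 = -535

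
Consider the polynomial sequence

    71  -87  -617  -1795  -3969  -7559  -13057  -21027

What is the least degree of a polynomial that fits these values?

4

D1: -158, -530, -1178, -2174, -3590, -5498, -7970
D2: -372, -648, -996, -1416, -1908, -2472
D3: -276, -348, -420, -492, -564
D4: -72, -72, -72, -72
The fourth differences are constant, so the polynomial has degree 4.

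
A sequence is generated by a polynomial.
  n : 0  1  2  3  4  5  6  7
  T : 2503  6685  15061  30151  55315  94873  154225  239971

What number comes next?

360031

4182  8376  15090  25164  39558  59352  85746
4194  6714  10074  14394  19794  26394
2520  3360  4320  5400  6600
840  960  1080  1200
120  120  120
The fifth differences are constant (120).
1200 + 120 = 1320;  6600 + 1320 = 7920;  26394 + 7920 = 34314;  85746 + 34314 = 120060;  239971 + 120060 = 360031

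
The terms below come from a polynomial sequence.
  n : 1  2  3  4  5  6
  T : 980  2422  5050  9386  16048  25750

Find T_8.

57610

First differences: 1442, 2628, 4336, 6662, 9702
Second differences: 1186, 1708, 2326, 3040
Third differences: 522, 618, 714
Fourth differences: 96, 96
The fourth differences are constant (96).
714 + 96 = 810;  3040 + 810 = 3850;  9702 + 3850 = 13552;  25750 + 13552 = 39302
810 + 96 = 906;  3850 + 906 = 4756;  13552 + 4756 = 18308;  39302 + 18308 = 57610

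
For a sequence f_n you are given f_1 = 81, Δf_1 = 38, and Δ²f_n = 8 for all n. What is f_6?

Build the table forward from the leading diagonal:
Second differences: 8  8  8  8  8  8
First differences: 38  46  54  62  70  78
f: 81  119  165  219  281  351

351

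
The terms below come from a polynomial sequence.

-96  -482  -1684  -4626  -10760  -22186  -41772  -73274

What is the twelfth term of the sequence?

-386  -1202  -2942  -6134  -11426  -19586  -31502
-816  -1740  -3192  -5292  -8160  -11916
-924  -1452  -2100  -2868  -3756
-528  -648  -768  -888
-120  -120  -120
The fifth differences are constant (-120).
-888 − 120 = -1008;  -3756 − 1008 = -4764;  -11916 − 4764 = -16680;  -31502 − 16680 = -48182;  -73274 − 48182 = -121456
-1008 − 120 = -1128;  -4764 − 1128 = -5892;  -16680 − 5892 = -22572;  -48182 − 22572 = -70754;  -121456 − 70754 = -192210
-1128 − 120 = -1248;  -5892 − 1248 = -7140;  -22572 − 7140 = -29712;  -70754 − 29712 = -100466;  -192210 − 100466 = -292676
-1248 − 120 = -1368;  -7140 − 1368 = -8508;  -29712 − 8508 = -38220;  -100466 − 38220 = -138686;  -292676 − 138686 = -431362

-431362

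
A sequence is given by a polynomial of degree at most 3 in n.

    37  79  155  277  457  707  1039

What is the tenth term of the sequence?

2647

First differences: 42 , 76 , 122 , 180 , 250 , 332
Second differences: 34 , 46 , 58 , 70 , 82
Third differences: 12 , 12 , 12 , 12
The third differences are constant (12).
82 + 12 = 94;  332 + 94 = 426;  1039 + 426 = 1465
94 + 12 = 106;  426 + 106 = 532;  1465 + 532 = 1997
106 + 12 = 118;  532 + 118 = 650;  1997 + 650 = 2647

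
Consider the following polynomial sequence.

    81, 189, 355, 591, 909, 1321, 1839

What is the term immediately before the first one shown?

19

108, 166, 236, 318, 412, 518
58, 70, 82, 94, 106
12, 12, 12, 12
The third differences are constant at 12.
Work back: 58 − 12 = 46;  108 − 46 = 62;  81 − 62 = 19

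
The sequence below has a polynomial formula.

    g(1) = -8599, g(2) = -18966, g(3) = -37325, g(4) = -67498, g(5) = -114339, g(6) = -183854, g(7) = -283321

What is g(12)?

-1588826

D1: -10367 , -18359 , -30173 , -46841 , -69515 , -99467
D2: -7992 , -11814 , -16668 , -22674 , -29952
D3: -3822 , -4854 , -6006 , -7278
D4: -1032 , -1152 , -1272
D5: -120 , -120
The fifth differences are constant (-120).
-1272 − 120 = -1392;  -7278 − 1392 = -8670;  -29952 − 8670 = -38622;  -99467 − 38622 = -138089;  -283321 − 138089 = -421410
-1392 − 120 = -1512;  -8670 − 1512 = -10182;  -38622 − 10182 = -48804;  -138089 − 48804 = -186893;  -421410 − 186893 = -608303
-1512 − 120 = -1632;  -10182 − 1632 = -11814;  -48804 − 11814 = -60618;  -186893 − 60618 = -247511;  -608303 − 247511 = -855814
-1632 − 120 = -1752;  -11814 − 1752 = -13566;  -60618 − 13566 = -74184;  -247511 − 74184 = -321695;  -855814 − 321695 = -1177509
-1752 − 120 = -1872;  -13566 − 1872 = -15438;  -74184 − 15438 = -89622;  -321695 − 89622 = -411317;  -1177509 − 411317 = -1588826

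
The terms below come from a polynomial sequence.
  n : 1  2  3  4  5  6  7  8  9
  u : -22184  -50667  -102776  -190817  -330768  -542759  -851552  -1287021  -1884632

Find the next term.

First differences: -28483  -52109  -88041  -139951  -211991  -308793  -435469  -597611
Second differences: -23626  -35932  -51910  -72040  -96802  -126676  -162142
Third differences: -12306  -15978  -20130  -24762  -29874  -35466
Fourth differences: -3672  -4152  -4632  -5112  -5592
Fifth differences: -480  -480  -480  -480
Fifth differences constant at -480.
-5592 − 480 = -6072;  -35466 − 6072 = -41538;  -162142 − 41538 = -203680;  -597611 − 203680 = -801291;  -1884632 − 801291 = -2685923

-2685923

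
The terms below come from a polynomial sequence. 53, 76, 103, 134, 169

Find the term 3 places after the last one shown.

298

D1: 23, 27, 31, 35
D2: 4, 4, 4
Constant second difference = 4, so extend:
35 + 4 = 39;  169 + 39 = 208
39 + 4 = 43;  208 + 43 = 251
43 + 4 = 47;  251 + 47 = 298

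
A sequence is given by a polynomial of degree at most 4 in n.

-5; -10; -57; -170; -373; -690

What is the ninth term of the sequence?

-2565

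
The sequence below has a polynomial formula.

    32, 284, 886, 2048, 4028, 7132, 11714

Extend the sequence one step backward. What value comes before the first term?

-32

252  602  1162  1980  3104  4582
350  560  818  1124  1478
210  258  306  354
48  48  48
The fourth differences are constant at 48.
Work back: 210 − 48 = 162;  350 − 162 = 188;  252 − 188 = 64;  32 − 64 = -32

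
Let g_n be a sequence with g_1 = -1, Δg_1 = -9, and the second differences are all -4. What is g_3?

-23

Build the table forward from the leading diagonal:
D2: -4  -4  -4
D1: -9  -13  -17
g: -1  -10  -23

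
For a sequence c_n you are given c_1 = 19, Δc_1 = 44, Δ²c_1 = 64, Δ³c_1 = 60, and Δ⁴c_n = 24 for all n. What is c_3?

Build the table forward from the leading diagonal:
D4: 24  24  24
D3: 60  84  108
D2: 64  124  208
D1: 44  108  232
c: 19  63  171

171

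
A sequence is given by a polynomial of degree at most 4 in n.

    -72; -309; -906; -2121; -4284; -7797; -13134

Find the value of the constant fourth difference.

First differences: -237, -597, -1215, -2163, -3513, -5337
Second differences: -360, -618, -948, -1350, -1824
Third differences: -258, -330, -402, -474
Fourth differences: -72, -72, -72

-72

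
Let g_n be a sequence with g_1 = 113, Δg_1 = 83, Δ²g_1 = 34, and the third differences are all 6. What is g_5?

673

Build the table forward from the leading diagonal:
D3: 6, 6, 6, 6, 6
D2: 34, 40, 46, 52, 58
D1: 83, 117, 157, 203, 255
g: 113, 196, 313, 470, 673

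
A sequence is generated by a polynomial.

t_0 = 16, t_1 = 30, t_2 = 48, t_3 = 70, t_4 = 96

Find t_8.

14  18  22  26
4  4  4
Second differences constant at 4.
26 + 4 = 30;  96 + 30 = 126
30 + 4 = 34;  126 + 34 = 160
34 + 4 = 38;  160 + 38 = 198
38 + 4 = 42;  198 + 42 = 240

240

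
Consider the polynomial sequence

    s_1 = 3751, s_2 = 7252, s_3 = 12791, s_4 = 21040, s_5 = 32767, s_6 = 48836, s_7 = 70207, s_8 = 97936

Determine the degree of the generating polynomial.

D1: 3501, 5539, 8249, 11727, 16069, 21371, 27729
D2: 2038, 2710, 3478, 4342, 5302, 6358
D3: 672, 768, 864, 960, 1056
D4: 96, 96, 96, 96
The fourth differences are constant, so the polynomial has degree 4.

4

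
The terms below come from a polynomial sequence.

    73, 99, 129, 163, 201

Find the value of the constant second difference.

Δ: 26, 30, 34, 38
Δ²: 4, 4, 4

4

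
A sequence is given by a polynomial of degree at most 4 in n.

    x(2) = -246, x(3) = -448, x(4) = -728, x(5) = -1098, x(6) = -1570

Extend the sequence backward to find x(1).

Δ: -202, -280, -370, -472
Δ²: -78, -90, -102
Δ³: -12, -12
The third differences are constant at -12.
Work back: -78 + 12 = -66;  -202 + 66 = -136;  -246 + 136 = -110

-110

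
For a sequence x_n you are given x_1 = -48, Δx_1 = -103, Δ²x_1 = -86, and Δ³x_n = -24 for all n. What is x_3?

Build the table forward from the leading diagonal:
Third differences: -24  -24  -24
Second differences: -86  -110  -134
First differences: -103  -189  -299
x: -48  -151  -340

-340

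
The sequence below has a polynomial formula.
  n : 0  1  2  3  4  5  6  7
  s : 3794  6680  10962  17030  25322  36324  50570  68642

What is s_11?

192510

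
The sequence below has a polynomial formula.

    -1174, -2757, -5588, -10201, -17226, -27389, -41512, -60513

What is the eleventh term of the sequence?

-157404

First differences: -1583, -2831, -4613, -7025, -10163, -14123, -19001
Second differences: -1248, -1782, -2412, -3138, -3960, -4878
Third differences: -534, -630, -726, -822, -918
Fourth differences: -96, -96, -96, -96
Fourth differences constant at -96.
-918 − 96 = -1014;  -4878 − 1014 = -5892;  -19001 − 5892 = -24893;  -60513 − 24893 = -85406
-1014 − 96 = -1110;  -5892 − 1110 = -7002;  -24893 − 7002 = -31895;  -85406 − 31895 = -117301
-1110 − 96 = -1206;  -7002 − 1206 = -8208;  -31895 − 8208 = -40103;  -117301 − 40103 = -157404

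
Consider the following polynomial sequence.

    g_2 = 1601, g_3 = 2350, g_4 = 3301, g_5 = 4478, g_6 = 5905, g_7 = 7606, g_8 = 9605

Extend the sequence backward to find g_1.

D1: 749, 951, 1177, 1427, 1701, 1999
D2: 202, 226, 250, 274, 298
D3: 24, 24, 24, 24
The third differences are constant at 24.
Work back: 202 − 24 = 178;  749 − 178 = 571;  1601 − 571 = 1030

1030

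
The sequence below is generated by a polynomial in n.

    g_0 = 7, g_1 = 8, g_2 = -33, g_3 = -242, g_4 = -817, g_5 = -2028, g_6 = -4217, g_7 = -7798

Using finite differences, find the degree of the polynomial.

D1: 1, -41, -209, -575, -1211, -2189, -3581
D2: -42, -168, -366, -636, -978, -1392
D3: -126, -198, -270, -342, -414
D4: -72, -72, -72, -72
The fourth differences are constant, so the polynomial has degree 4.

4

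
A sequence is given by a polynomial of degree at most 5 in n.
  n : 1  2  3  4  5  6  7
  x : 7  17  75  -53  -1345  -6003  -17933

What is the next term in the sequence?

D1: 10, 58, -128, -1292, -4658, -11930
D2: 48, -186, -1164, -3366, -7272
D3: -234, -978, -2202, -3906
D4: -744, -1224, -1704
D5: -480, -480
Constant fifth difference = -480, so extend:
-1704 − 480 = -2184;  -3906 − 2184 = -6090;  -7272 − 6090 = -13362;  -11930 − 13362 = -25292;  -17933 − 25292 = -43225

-43225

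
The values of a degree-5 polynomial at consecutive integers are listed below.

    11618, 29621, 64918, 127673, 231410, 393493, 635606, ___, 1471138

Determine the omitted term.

984233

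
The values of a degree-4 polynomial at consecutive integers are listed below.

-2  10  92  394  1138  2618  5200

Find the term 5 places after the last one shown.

First differences: 12 , 82 , 302 , 744 , 1480 , 2582
Second differences: 70 , 220 , 442 , 736 , 1102
Third differences: 150 , 222 , 294 , 366
Fourth differences: 72 , 72 , 72
Fourth differences constant at 72.
366 + 72 = 438;  1102 + 438 = 1540;  2582 + 1540 = 4122;  5200 + 4122 = 9322
438 + 72 = 510;  1540 + 510 = 2050;  4122 + 2050 = 6172;  9322 + 6172 = 15494
510 + 72 = 582;  2050 + 582 = 2632;  6172 + 2632 = 8804;  15494 + 8804 = 24298
582 + 72 = 654;  2632 + 654 = 3286;  8804 + 3286 = 12090;  24298 + 12090 = 36388
654 + 72 = 726;  3286 + 726 = 4012;  12090 + 4012 = 16102;  36388 + 16102 = 52490

52490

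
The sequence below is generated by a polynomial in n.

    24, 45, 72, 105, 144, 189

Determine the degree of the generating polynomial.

2

21, 27, 33, 39, 45
6, 6, 6, 6
The second differences are constant, so the polynomial has degree 2.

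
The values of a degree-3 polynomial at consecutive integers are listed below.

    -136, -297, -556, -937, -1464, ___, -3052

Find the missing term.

-2161

Using the first 5 terms:
D1: -161  -259  -381  -527
D2: -98  -122  -146
D3: -24  -24
Constant third difference = -24.
Extend forward: -146 − 24 = -170;  -527 − 170 = -697;  -1464 − 697 = -2161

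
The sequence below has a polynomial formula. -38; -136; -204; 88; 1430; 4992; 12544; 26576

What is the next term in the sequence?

50418

D1: -98, -68, 292, 1342, 3562, 7552, 14032
D2: 30, 360, 1050, 2220, 3990, 6480
D3: 330, 690, 1170, 1770, 2490
D4: 360, 480, 600, 720
D5: 120, 120, 120
Fifth differences constant at 120.
720 + 120 = 840;  2490 + 840 = 3330;  6480 + 3330 = 9810;  14032 + 9810 = 23842;  26576 + 23842 = 50418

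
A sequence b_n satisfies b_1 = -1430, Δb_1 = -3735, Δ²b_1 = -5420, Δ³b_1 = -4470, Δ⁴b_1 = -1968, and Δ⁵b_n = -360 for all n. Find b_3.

Build the table forward from the leading diagonal:
D5: -360, -360, -360
D4: -1968, -2328, -2688
D3: -4470, -6438, -8766
D2: -5420, -9890, -16328
D1: -3735, -9155, -19045
b: -1430, -5165, -14320

-14320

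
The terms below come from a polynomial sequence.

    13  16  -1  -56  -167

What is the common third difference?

-18

First differences: 3, -17, -55, -111
Second differences: -20, -38, -56
Third differences: -18, -18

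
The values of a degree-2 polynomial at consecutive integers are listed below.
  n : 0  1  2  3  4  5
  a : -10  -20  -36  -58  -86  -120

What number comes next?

-10 , -16 , -22 , -28 , -34
-6 , -6 , -6 , -6
Second differences constant at -6.
-34 − 6 = -40;  -120 − 40 = -160

-160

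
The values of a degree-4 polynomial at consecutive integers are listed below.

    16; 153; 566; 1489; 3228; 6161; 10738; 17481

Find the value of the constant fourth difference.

First differences: 137, 413, 923, 1739, 2933, 4577, 6743
Second differences: 276, 510, 816, 1194, 1644, 2166
Third differences: 234, 306, 378, 450, 522
Fourth differences: 72, 72, 72, 72

72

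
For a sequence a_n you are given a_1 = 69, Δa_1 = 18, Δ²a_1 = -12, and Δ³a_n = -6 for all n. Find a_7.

Build the table forward from the leading diagonal:
Third differences: -6  -6  -6  -6  -6  -6  -6
Second differences: -12  -18  -24  -30  -36  -42  -48
First differences: 18  6  -12  -36  -66  -102  -144
a: 69  87  93  81  45  -21  -123

-123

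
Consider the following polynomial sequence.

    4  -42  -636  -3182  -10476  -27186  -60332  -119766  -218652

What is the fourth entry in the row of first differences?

Δ: -46, -594, -2546, -7294, -16710, -33146, -59434, -98886
Δ²: -548, -1952, -4748, -9416, -16436, -26288, -39452
Δ³: -1404, -2796, -4668, -7020, -9852, -13164
Δ⁴: -1392, -1872, -2352, -2832, -3312
Δ⁵: -480, -480, -480, -480

-7294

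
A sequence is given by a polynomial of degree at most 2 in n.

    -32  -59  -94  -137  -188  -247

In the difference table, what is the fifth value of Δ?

-59

D1: -27, -35, -43, -51, -59
D2: -8, -8, -8, -8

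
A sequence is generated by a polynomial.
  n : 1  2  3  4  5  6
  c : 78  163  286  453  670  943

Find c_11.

3358

Δ: 85 , 123 , 167 , 217 , 273
Δ²: 38 , 44 , 50 , 56
Δ³: 6 , 6 , 6
Constant third difference = 6, so extend:
56 + 6 = 62;  273 + 62 = 335;  943 + 335 = 1278
62 + 6 = 68;  335 + 68 = 403;  1278 + 403 = 1681
68 + 6 = 74;  403 + 74 = 477;  1681 + 477 = 2158
74 + 6 = 80;  477 + 80 = 557;  2158 + 557 = 2715
80 + 6 = 86;  557 + 86 = 643;  2715 + 643 = 3358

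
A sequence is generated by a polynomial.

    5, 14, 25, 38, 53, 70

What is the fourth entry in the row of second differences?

2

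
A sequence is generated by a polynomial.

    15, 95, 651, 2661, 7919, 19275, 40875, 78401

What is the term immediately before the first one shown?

9

First differences: 80  556  2010  5258  11356  21600  37526
Second differences: 476  1454  3248  6098  10244  15926
Third differences: 978  1794  2850  4146  5682
Fourth differences: 816  1056  1296  1536
Fifth differences: 240  240  240
The fifth differences are constant at 240.
Work back: 816 − 240 = 576;  978 − 576 = 402;  476 − 402 = 74;  80 − 74 = 6;  15 − 6 = 9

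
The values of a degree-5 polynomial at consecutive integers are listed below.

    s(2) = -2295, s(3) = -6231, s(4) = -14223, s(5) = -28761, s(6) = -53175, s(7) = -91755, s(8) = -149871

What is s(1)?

-645

First differences: -3936  -7992  -14538  -24414  -38580  -58116
Second differences: -4056  -6546  -9876  -14166  -19536
Third differences: -2490  -3330  -4290  -5370
Fourth differences: -840  -960  -1080
Fifth differences: -120  -120
The fifth differences are constant at -120.
Work back: -840 + 120 = -720;  -2490 + 720 = -1770;  -4056 + 1770 = -2286;  -3936 + 2286 = -1650;  -2295 + 1650 = -645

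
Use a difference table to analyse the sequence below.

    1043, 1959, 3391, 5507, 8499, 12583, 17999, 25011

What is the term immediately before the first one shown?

Δ: 916, 1432, 2116, 2992, 4084, 5416, 7012
Δ²: 516, 684, 876, 1092, 1332, 1596
Δ³: 168, 192, 216, 240, 264
Δ⁴: 24, 24, 24, 24
The fourth differences are constant at 24.
Work back: 168 − 24 = 144;  516 − 144 = 372;  916 − 372 = 544;  1043 − 544 = 499

499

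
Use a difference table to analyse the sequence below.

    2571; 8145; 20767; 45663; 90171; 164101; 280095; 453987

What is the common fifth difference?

360

D1: 5574, 12622, 24896, 44508, 73930, 115994, 173892
D2: 7048, 12274, 19612, 29422, 42064, 57898
D3: 5226, 7338, 9810, 12642, 15834
D4: 2112, 2472, 2832, 3192
D5: 360, 360, 360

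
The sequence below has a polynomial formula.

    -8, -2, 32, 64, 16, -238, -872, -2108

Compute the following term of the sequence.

-4216

6, 34, 32, -48, -254, -634, -1236
28, -2, -80, -206, -380, -602
-30, -78, -126, -174, -222
-48, -48, -48, -48
Constant fourth difference = -48, so extend:
-222 − 48 = -270;  -602 − 270 = -872;  -1236 − 872 = -2108;  -2108 − 2108 = -4216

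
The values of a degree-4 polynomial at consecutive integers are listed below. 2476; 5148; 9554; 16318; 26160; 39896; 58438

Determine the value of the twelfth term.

261878

Δ: 2672 , 4406 , 6764 , 9842 , 13736 , 18542
Δ²: 1734 , 2358 , 3078 , 3894 , 4806
Δ³: 624 , 720 , 816 , 912
Δ⁴: 96 , 96 , 96
Fourth differences constant at 96.
912 + 96 = 1008;  4806 + 1008 = 5814;  18542 + 5814 = 24356;  58438 + 24356 = 82794
1008 + 96 = 1104;  5814 + 1104 = 6918;  24356 + 6918 = 31274;  82794 + 31274 = 114068
1104 + 96 = 1200;  6918 + 1200 = 8118;  31274 + 8118 = 39392;  114068 + 39392 = 153460
1200 + 96 = 1296;  8118 + 1296 = 9414;  39392 + 9414 = 48806;  153460 + 48806 = 202266
1296 + 96 = 1392;  9414 + 1392 = 10806;  48806 + 10806 = 59612;  202266 + 59612 = 261878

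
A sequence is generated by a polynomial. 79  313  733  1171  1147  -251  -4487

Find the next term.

-13697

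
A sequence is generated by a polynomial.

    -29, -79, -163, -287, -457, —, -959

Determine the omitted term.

Using the first 5 terms:
First differences: -50, -84, -124, -170
Second differences: -34, -40, -46
Third differences: -6, -6
Constant third difference = -6.
Extend forward: -46 − 6 = -52;  -170 − 52 = -222;  -457 − 222 = -679

-679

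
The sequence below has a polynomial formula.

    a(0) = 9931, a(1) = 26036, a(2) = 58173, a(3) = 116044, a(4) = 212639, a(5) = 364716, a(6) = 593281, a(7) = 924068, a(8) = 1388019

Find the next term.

2021764

16105, 32137, 57871, 96595, 152077, 228565, 330787, 463951
16032, 25734, 38724, 55482, 76488, 102222, 133164
9702, 12990, 16758, 21006, 25734, 30942
3288, 3768, 4248, 4728, 5208
480, 480, 480, 480
The fifth differences are constant (480).
5208 + 480 = 5688;  30942 + 5688 = 36630;  133164 + 36630 = 169794;  463951 + 169794 = 633745;  1388019 + 633745 = 2021764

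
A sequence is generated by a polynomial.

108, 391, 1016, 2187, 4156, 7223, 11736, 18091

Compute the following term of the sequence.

D1: 283, 625, 1171, 1969, 3067, 4513, 6355
D2: 342, 546, 798, 1098, 1446, 1842
D3: 204, 252, 300, 348, 396
D4: 48, 48, 48, 48
Fourth differences constant at 48.
396 + 48 = 444;  1842 + 444 = 2286;  6355 + 2286 = 8641;  18091 + 8641 = 26732

26732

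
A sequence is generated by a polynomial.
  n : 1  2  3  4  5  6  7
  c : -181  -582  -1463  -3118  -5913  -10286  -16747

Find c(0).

-38

D1: -401, -881, -1655, -2795, -4373, -6461
D2: -480, -774, -1140, -1578, -2088
D3: -294, -366, -438, -510
D4: -72, -72, -72
The fourth differences are constant at -72.
Work back: -294 + 72 = -222;  -480 + 222 = -258;  -401 + 258 = -143;  -181 + 143 = -38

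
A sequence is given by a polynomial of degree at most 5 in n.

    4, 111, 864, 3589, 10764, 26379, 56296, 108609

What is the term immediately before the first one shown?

Δ: 107  753  2725  7175  15615  29917  52313
Δ²: 646  1972  4450  8440  14302  22396
Δ³: 1326  2478  3990  5862  8094
Δ⁴: 1152  1512  1872  2232
Δ⁵: 360  360  360
The fifth differences are constant at 360.
Work back: 1152 − 360 = 792;  1326 − 792 = 534;  646 − 534 = 112;  107 − 112 = -5;  4 + 5 = 9

9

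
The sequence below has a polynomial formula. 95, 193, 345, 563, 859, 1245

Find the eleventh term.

4945

Δ: 98  152  218  296  386
Δ²: 54  66  78  90
Δ³: 12  12  12
Third differences constant at 12.
90 + 12 = 102;  386 + 102 = 488;  1245 + 488 = 1733
102 + 12 = 114;  488 + 114 = 602;  1733 + 602 = 2335
114 + 12 = 126;  602 + 126 = 728;  2335 + 728 = 3063
126 + 12 = 138;  728 + 138 = 866;  3063 + 866 = 3929
138 + 12 = 150;  866 + 150 = 1016;  3929 + 1016 = 4945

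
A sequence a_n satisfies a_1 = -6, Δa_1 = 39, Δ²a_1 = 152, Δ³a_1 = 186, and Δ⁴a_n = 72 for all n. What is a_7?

7308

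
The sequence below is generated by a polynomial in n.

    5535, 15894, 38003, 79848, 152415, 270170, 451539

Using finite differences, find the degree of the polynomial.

5

10359, 22109, 41845, 72567, 117755, 181369
11750, 19736, 30722, 45188, 63614
7986, 10986, 14466, 18426
3000, 3480, 3960
480, 480
The fifth differences are constant, so the polynomial has degree 5.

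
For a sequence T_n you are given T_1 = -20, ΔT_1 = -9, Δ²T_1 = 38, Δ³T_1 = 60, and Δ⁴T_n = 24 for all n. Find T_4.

127

Build the table forward from the leading diagonal:
D4: 24, 24, 24, 24
D3: 60, 84, 108, 132
D2: 38, 98, 182, 290
D1: -9, 29, 127, 309
T: -20, -29, 0, 127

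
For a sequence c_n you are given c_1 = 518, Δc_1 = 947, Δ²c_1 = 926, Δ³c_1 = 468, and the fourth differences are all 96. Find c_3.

3338

Build the table forward from the leading diagonal:
Fourth differences: 96  96  96
Third differences: 468  564  660
Second differences: 926  1394  1958
First differences: 947  1873  3267
c: 518  1465  3338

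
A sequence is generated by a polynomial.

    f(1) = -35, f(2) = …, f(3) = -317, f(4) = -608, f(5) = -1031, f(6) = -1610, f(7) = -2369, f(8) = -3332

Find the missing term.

Using the last 6 terms:
Δ: -291  -423  -579  -759  -963
Δ²: -132  -156  -180  -204
Δ³: -24  -24  -24
Constant third difference = -24.
Extend backward: -132 + 24 = -108;  -291 + 108 = -183;  -317 + 183 = -134

-134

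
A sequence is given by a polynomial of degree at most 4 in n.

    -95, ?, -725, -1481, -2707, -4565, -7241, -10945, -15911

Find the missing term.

Using the last 7 terms:
First differences: -756, -1226, -1858, -2676, -3704, -4966
Second differences: -470, -632, -818, -1028, -1262
Third differences: -162, -186, -210, -234
Fourth differences: -24, -24, -24
Constant fourth difference = -24.
Extend backward: -162 + 24 = -138;  -470 + 138 = -332;  -756 + 332 = -424;  -725 + 424 = -301

-301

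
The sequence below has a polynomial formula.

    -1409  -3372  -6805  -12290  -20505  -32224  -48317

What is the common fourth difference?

-96

First differences: -1963, -3433, -5485, -8215, -11719, -16093
Second differences: -1470, -2052, -2730, -3504, -4374
Third differences: -582, -678, -774, -870
Fourth differences: -96, -96, -96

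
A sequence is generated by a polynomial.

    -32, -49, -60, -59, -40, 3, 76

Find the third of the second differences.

18

D1: -17, -11, 1, 19, 43, 73
D2: 6, 12, 18, 24, 30
D3: 6, 6, 6, 6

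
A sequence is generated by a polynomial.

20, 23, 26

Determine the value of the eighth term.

41

D1: 3, 3
Constant first difference = 3, so extend:
26 + 3 = 29
29 + 3 = 32
32 + 3 = 35
35 + 3 = 38
38 + 3 = 41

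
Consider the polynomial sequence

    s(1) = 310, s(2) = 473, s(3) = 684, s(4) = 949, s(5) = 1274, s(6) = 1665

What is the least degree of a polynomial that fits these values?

3

First differences: 163, 211, 265, 325, 391
Second differences: 48, 54, 60, 66
Third differences: 6, 6, 6
The third differences are constant, so the polynomial has degree 3.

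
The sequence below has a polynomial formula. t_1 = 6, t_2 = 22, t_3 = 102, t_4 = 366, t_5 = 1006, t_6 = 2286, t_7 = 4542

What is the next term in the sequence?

First differences: 16  80  264  640  1280  2256
Second differences: 64  184  376  640  976
Third differences: 120  192  264  336
Fourth differences: 72  72  72
Fourth differences constant at 72.
336 + 72 = 408;  976 + 408 = 1384;  2256 + 1384 = 3640;  4542 + 3640 = 8182

8182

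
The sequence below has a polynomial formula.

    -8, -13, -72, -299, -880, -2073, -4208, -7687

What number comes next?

-12984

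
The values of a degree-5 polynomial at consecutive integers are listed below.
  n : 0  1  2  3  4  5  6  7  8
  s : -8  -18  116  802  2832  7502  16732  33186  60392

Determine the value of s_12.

D1: -10  134  686  2030  4670  9230  16454  27206
D2: 144  552  1344  2640  4560  7224  10752
D3: 408  792  1296  1920  2664  3528
D4: 384  504  624  744  864
D5: 120  120  120  120
Constant fifth difference = 120, so extend:
864 + 120 = 984;  3528 + 984 = 4512;  10752 + 4512 = 15264;  27206 + 15264 = 42470;  60392 + 42470 = 102862
984 + 120 = 1104;  4512 + 1104 = 5616;  15264 + 5616 = 20880;  42470 + 20880 = 63350;  102862 + 63350 = 166212
1104 + 120 = 1224;  5616 + 1224 = 6840;  20880 + 6840 = 27720;  63350 + 27720 = 91070;  166212 + 91070 = 257282
1224 + 120 = 1344;  6840 + 1344 = 8184;  27720 + 8184 = 35904;  91070 + 35904 = 126974;  257282 + 126974 = 384256

384256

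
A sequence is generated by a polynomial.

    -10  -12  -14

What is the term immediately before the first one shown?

-8

D1: -2  -2
The first differences are constant at -2.
Work back: -10 + 2 = -8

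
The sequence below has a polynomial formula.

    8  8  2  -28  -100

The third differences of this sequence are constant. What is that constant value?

First differences: 0, -6, -30, -72
Second differences: -6, -24, -42
Third differences: -18, -18

-18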